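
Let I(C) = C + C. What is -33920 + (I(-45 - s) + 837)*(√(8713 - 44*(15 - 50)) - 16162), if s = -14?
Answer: -12559470 + 775*√10253 ≈ -1.2481e+7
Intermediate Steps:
I(C) = 2*C
-33920 + (I(-45 - s) + 837)*(√(8713 - 44*(15 - 50)) - 16162) = -33920 + (2*(-45 - 1*(-14)) + 837)*(√(8713 - 44*(15 - 50)) - 16162) = -33920 + (2*(-45 + 14) + 837)*(√(8713 - 44*(-35)) - 16162) = -33920 + (2*(-31) + 837)*(√(8713 + 1540) - 16162) = -33920 + (-62 + 837)*(√10253 - 16162) = -33920 + 775*(-16162 + √10253) = -33920 + (-12525550 + 775*√10253) = -12559470 + 775*√10253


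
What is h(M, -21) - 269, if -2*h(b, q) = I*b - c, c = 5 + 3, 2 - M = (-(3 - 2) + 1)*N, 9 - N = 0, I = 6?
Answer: -271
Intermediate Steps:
N = 9 (N = 9 - 1*0 = 9 + 0 = 9)
M = 2 (M = 2 - (-(3 - 2) + 1)*9 = 2 - (-1*1 + 1)*9 = 2 - (-1 + 1)*9 = 2 - 0*9 = 2 - 1*0 = 2 + 0 = 2)
c = 8
h(b, q) = 4 - 3*b (h(b, q) = -(6*b - 1*8)/2 = -(6*b - 8)/2 = -(-8 + 6*b)/2 = 4 - 3*b)
h(M, -21) - 269 = (4 - 3*2) - 269 = (4 - 6) - 269 = -2 - 269 = -271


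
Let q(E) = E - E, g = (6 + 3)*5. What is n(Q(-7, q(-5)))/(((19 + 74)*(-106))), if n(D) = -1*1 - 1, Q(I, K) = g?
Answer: 1/4929 ≈ 0.00020288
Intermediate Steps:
g = 45 (g = 9*5 = 45)
q(E) = 0
Q(I, K) = 45
n(D) = -2 (n(D) = -1 - 1 = -2)
n(Q(-7, q(-5)))/(((19 + 74)*(-106))) = -2*(-1/(106*(19 + 74))) = -2/(93*(-106)) = -2/(-9858) = -2*(-1/9858) = 1/4929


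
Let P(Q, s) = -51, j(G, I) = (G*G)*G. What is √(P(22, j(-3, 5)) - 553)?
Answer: 2*I*√151 ≈ 24.576*I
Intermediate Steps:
j(G, I) = G³ (j(G, I) = G²*G = G³)
√(P(22, j(-3, 5)) - 553) = √(-51 - 553) = √(-604) = 2*I*√151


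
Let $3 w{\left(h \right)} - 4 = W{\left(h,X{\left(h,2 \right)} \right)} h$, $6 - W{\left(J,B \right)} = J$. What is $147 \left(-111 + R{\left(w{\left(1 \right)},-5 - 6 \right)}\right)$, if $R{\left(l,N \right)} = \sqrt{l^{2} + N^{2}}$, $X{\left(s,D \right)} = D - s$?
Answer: $-16317 + 147 \sqrt{130} \approx -14641.0$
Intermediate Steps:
$W{\left(J,B \right)} = 6 - J$
$w{\left(h \right)} = \frac{4}{3} + \frac{h \left(6 - h\right)}{3}$ ($w{\left(h \right)} = \frac{4}{3} + \frac{\left(6 - h\right) h}{3} = \frac{4}{3} + \frac{h \left(6 - h\right)}{3}$)
$R{\left(l,N \right)} = \sqrt{N^{2} + l^{2}}$
$147 \left(-111 + R{\left(w{\left(1 \right)},-5 - 6 \right)}\right) = 147 \left(-111 + \sqrt{\left(-5 - 6\right)^{2} + \left(\frac{4}{3} - \frac{-6 + 1}{3}\right)^{2}}\right) = 147 \left(-111 + \sqrt{\left(-11\right)^{2} + \left(\frac{4}{3} - \frac{1}{3} \left(-5\right)\right)^{2}}\right) = 147 \left(-111 + \sqrt{121 + \left(\frac{4}{3} + \frac{5}{3}\right)^{2}}\right) = 147 \left(-111 + \sqrt{121 + 3^{2}}\right) = 147 \left(-111 + \sqrt{121 + 9}\right) = 147 \left(-111 + \sqrt{130}\right) = -16317 + 147 \sqrt{130}$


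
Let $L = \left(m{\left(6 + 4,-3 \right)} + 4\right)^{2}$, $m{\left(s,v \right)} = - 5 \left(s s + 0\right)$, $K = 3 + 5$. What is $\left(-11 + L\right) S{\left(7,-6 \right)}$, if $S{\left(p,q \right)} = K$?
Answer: $1968040$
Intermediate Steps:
$K = 8$
$S{\left(p,q \right)} = 8$
$m{\left(s,v \right)} = - 5 s^{2}$ ($m{\left(s,v \right)} = - 5 \left(s^{2} + 0\right) = - 5 s^{2}$)
$L = 246016$ ($L = \left(- 5 \left(6 + 4\right)^{2} + 4\right)^{2} = \left(- 5 \cdot 10^{2} + 4\right)^{2} = \left(\left(-5\right) 100 + 4\right)^{2} = \left(-500 + 4\right)^{2} = \left(-496\right)^{2} = 246016$)
$\left(-11 + L\right) S{\left(7,-6 \right)} = \left(-11 + 246016\right) 8 = 246005 \cdot 8 = 1968040$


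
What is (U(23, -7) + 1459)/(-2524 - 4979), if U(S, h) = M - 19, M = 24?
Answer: -8/41 ≈ -0.19512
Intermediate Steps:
U(S, h) = 5 (U(S, h) = 24 - 19 = 5)
(U(23, -7) + 1459)/(-2524 - 4979) = (5 + 1459)/(-2524 - 4979) = 1464/(-7503) = 1464*(-1/7503) = -8/41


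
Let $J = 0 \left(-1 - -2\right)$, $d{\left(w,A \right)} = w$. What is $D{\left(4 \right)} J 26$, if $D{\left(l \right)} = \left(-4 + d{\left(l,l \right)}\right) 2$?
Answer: $0$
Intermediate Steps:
$J = 0$ ($J = 0 \left(-1 + 2\right) = 0 \cdot 1 = 0$)
$D{\left(l \right)} = -8 + 2 l$ ($D{\left(l \right)} = \left(-4 + l\right) 2 = -8 + 2 l$)
$D{\left(4 \right)} J 26 = \left(-8 + 2 \cdot 4\right) 0 \cdot 26 = \left(-8 + 8\right) 0 \cdot 26 = 0 \cdot 0 \cdot 26 = 0 \cdot 26 = 0$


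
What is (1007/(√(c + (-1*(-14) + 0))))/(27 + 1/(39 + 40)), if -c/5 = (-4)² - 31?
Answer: 79553*√89/189926 ≈ 3.9515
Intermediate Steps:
c = 75 (c = -5*((-4)² - 31) = -5*(16 - 31) = -5*(-15) = 75)
(1007/(√(c + (-1*(-14) + 0))))/(27 + 1/(39 + 40)) = (1007/(√(75 + (-1*(-14) + 0))))/(27 + 1/(39 + 40)) = (1007/(√(75 + (14 + 0))))/(27 + 1/79) = (1007/(√(75 + 14)))/(27 + 1/79) = (1007/(√89))/(2134/79) = 79*(1007*(√89/89))/2134 = 79*(1007*√89/89)/2134 = 79553*√89/189926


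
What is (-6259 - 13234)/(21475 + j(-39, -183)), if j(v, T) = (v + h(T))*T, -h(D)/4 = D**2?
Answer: -19493/24542560 ≈ -0.00079425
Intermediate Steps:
h(D) = -4*D**2
j(v, T) = T*(v - 4*T**2) (j(v, T) = (v - 4*T**2)*T = T*(v - 4*T**2))
(-6259 - 13234)/(21475 + j(-39, -183)) = (-6259 - 13234)/(21475 - 183*(-39 - 4*(-183)**2)) = -19493/(21475 - 183*(-39 - 4*33489)) = -19493/(21475 - 183*(-39 - 133956)) = -19493/(21475 - 183*(-133995)) = -19493/(21475 + 24521085) = -19493/24542560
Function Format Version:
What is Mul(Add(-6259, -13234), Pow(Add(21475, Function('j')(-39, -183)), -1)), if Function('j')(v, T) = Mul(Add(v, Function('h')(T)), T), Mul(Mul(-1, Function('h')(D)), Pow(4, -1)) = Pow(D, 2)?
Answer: Rational(-19493, 24542560) ≈ -0.00079425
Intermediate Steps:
Function('h')(D) = Mul(-4, Pow(D, 2))
Function('j')(v, T) = Mul(T, Add(v, Mul(-4, Pow(T, 2)))) (Function('j')(v, T) = Mul(Add(v, Mul(-4, Pow(T, 2))), T) = Mul(T, Add(v, Mul(-4, Pow(T, 2)))))
Mul(Add(-6259, -13234), Pow(Add(21475, Function('j')(-39, -183)), -1)) = Mul(Add(-6259, -13234), Pow(Add(21475, Mul(-183, Add(-39, Mul(-4, Pow(-183, 2))))), -1)) = Mul(-19493, Pow(Add(21475, Mul(-183, Add(-39, Mul(-4, 33489)))), -1)) = Mul(-19493, Pow(Add(21475, Mul(-183, Add(-39, -133956))), -1)) = Mul(-19493, Pow(Add(21475, Mul(-183, -133995)), -1)) = Mul(-19493, Pow(Add(21475, 24521085), -1)) = Mul(-19493, Pow(24542560, -1)) = Mul(-19493, Rational(1, 24542560)) = Rational(-19493, 24542560)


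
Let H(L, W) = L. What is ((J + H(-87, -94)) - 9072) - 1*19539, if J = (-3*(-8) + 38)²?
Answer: -24854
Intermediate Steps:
J = 3844 (J = (24 + 38)² = 62² = 3844)
((J + H(-87, -94)) - 9072) - 1*19539 = ((3844 - 87) - 9072) - 1*19539 = (3757 - 9072) - 19539 = -5315 - 19539 = -24854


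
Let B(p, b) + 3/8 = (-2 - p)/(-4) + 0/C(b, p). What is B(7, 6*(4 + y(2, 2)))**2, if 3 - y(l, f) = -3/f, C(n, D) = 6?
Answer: 225/64 ≈ 3.5156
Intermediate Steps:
y(l, f) = 3 + 3/f (y(l, f) = 3 - (-3)/f = 3 + 3/f)
B(p, b) = 1/8 + p/4 (B(p, b) = -3/8 + ((-2 - p)/(-4) + 0/6) = -3/8 + ((-2 - p)*(-1/4) + 0*(1/6)) = -3/8 + ((1/2 + p/4) + 0) = -3/8 + (1/2 + p/4) = 1/8 + p/4)
B(7, 6*(4 + y(2, 2)))**2 = (1/8 + (1/4)*7)**2 = (1/8 + 7/4)**2 = (15/8)**2 = 225/64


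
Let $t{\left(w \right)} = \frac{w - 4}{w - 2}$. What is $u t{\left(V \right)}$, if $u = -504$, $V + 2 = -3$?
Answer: $-648$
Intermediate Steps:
$V = -5$ ($V = -2 - 3 = -5$)
$t{\left(w \right)} = \frac{-4 + w}{-2 + w}$
$u t{\left(V \right)} = - 504 \frac{-4 - 5}{-2 - 5} = - 504 \frac{1}{-7} \left(-9\right) = - 504 \left(\left(- \frac{1}{7}\right) \left(-9\right)\right) = \left(-504\right) \frac{9}{7} = -648$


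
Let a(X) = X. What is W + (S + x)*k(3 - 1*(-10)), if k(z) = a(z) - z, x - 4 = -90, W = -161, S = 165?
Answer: -161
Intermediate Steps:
x = -86 (x = 4 - 90 = -86)
k(z) = 0 (k(z) = z - z = 0)
W + (S + x)*k(3 - 1*(-10)) = -161 + (165 - 86)*0 = -161 + 79*0 = -161 + 0 = -161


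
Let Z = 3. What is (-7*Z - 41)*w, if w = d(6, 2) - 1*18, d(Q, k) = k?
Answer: 992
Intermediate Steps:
w = -16 (w = 2 - 1*18 = 2 - 18 = -16)
(-7*Z - 41)*w = (-7*3 - 41)*(-16) = (-21 - 41)*(-16) = -62*(-16) = 992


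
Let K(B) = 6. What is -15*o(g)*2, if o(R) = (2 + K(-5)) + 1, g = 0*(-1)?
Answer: -270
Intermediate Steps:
g = 0
o(R) = 9 (o(R) = (2 + 6) + 1 = 8 + 1 = 9)
-15*o(g)*2 = -15*9*2 = -135*2 = -270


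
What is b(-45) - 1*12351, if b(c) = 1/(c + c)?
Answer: -1111591/90 ≈ -12351.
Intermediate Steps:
b(c) = 1/(2*c)
b(-45) - 1*12351 = (½)/(-45) - 1*12351 = (½)*(-1/45) - 12351 = -1/90 - 12351 = -1111591/90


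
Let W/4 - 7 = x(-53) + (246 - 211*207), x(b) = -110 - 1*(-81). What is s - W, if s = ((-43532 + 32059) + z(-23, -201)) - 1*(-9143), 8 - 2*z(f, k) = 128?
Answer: 171422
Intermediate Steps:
z(f, k) = -60 (z(f, k) = 4 - ½*128 = 4 - 64 = -60)
x(b) = -29 (x(b) = -110 + 81 = -29)
s = -2390 (s = ((-43532 + 32059) - 60) - 1*(-9143) = (-11473 - 60) + 9143 = -11533 + 9143 = -2390)
W = -173812 (W = 28 + 4*(-29 + (246 - 211*207)) = 28 + 4*(-29 + (246 - 43677)) = 28 + 4*(-29 - 43431) = 28 + 4*(-43460) = 28 - 173840 = -173812)
s - W = -2390 - 1*(-173812) = -2390 + 173812 = 171422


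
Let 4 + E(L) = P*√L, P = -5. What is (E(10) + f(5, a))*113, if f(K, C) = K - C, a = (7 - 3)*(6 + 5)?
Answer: -4859 - 565*√10 ≈ -6645.7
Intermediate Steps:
a = 44 (a = 4*11 = 44)
E(L) = -4 - 5*√L
(E(10) + f(5, a))*113 = ((-4 - 5*√10) + (5 - 1*44))*113 = ((-4 - 5*√10) + (5 - 44))*113 = ((-4 - 5*√10) - 39)*113 = (-43 - 5*√10)*113 = -4859 - 565*√10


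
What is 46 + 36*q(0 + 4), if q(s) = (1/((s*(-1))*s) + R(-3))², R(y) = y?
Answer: 24553/64 ≈ 383.64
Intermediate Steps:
q(s) = (-3 - 1/s²)² (q(s) = (1/((s*(-1))*s) - 3)² = (1/((-s)*s) - 3)² = (1/(-s²) - 3)² = (-1/s² - 3)² = (-3 - 1/s²)²)
46 + 36*q(0 + 4) = 46 + 36*((1 + 3*(0 + 4)²)²/(0 + 4)⁴) = 46 + 36*((1 + 3*4²)²/4⁴) = 46 + 36*((1 + 3*16)²/256) = 46 + 36*((1 + 48)²/256) = 46 + 36*((1/256)*49²) = 46 + 36*((1/256)*2401) = 46 + 36*(2401/256) = 46 + 21609/64 = 24553/64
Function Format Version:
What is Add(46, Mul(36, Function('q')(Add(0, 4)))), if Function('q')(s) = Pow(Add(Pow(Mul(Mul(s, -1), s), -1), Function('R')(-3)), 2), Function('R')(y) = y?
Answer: Rational(24553, 64) ≈ 383.64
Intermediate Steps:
Function('q')(s) = Pow(Add(-3, Mul(-1, Pow(s, -2))), 2) (Function('q')(s) = Pow(Add(Pow(Mul(Mul(s, -1), s), -1), -3), 2) = Pow(Add(Pow(Mul(Mul(-1, s), s), -1), -3), 2) = Pow(Add(Pow(Mul(-1, Pow(s, 2)), -1), -3), 2) = Pow(Add(Mul(-1, Pow(s, -2)), -3), 2) = Pow(Add(-3, Mul(-1, Pow(s, -2))), 2))
Add(46, Mul(36, Function('q')(Add(0, 4)))) = Add(46, Mul(36, Mul(Pow(Add(0, 4), -4), Pow(Add(1, Mul(3, Pow(Add(0, 4), 2))), 2)))) = Add(46, Mul(36, Mul(Pow(4, -4), Pow(Add(1, Mul(3, Pow(4, 2))), 2)))) = Add(46, Mul(36, Mul(Rational(1, 256), Pow(Add(1, Mul(3, 16)), 2)))) = Add(46, Mul(36, Mul(Rational(1, 256), Pow(Add(1, 48), 2)))) = Add(46, Mul(36, Mul(Rational(1, 256), Pow(49, 2)))) = Add(46, Mul(36, Mul(Rational(1, 256), 2401))) = Add(46, Mul(36, Rational(2401, 256))) = Add(46, Rational(21609, 64)) = Rational(24553, 64)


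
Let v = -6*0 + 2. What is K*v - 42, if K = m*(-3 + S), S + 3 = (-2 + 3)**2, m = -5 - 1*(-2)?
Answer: -12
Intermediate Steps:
m = -3 (m = -5 + 2 = -3)
v = 2 (v = 0 + 2 = 2)
S = -2 (S = -3 + (-2 + 3)**2 = -3 + 1**2 = -3 + 1 = -2)
K = 15 (K = -3*(-3 - 2) = -3*(-5) = 15)
K*v - 42 = 15*2 - 42 = 30 - 42 = -12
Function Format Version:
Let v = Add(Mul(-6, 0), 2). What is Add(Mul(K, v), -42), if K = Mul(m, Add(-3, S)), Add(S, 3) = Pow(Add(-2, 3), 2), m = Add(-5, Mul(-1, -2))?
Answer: -12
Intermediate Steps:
m = -3 (m = Add(-5, 2) = -3)
v = 2 (v = Add(0, 2) = 2)
S = -2 (S = Add(-3, Pow(Add(-2, 3), 2)) = Add(-3, Pow(1, 2)) = Add(-3, 1) = -2)
K = 15 (K = Mul(-3, Add(-3, -2)) = Mul(-3, -5) = 15)
Add(Mul(K, v), -42) = Add(Mul(15, 2), -42) = Add(30, -42) = -12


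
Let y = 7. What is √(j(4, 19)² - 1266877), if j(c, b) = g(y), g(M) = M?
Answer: 2*I*√316707 ≈ 1125.5*I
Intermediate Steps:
j(c, b) = 7
√(j(4, 19)² - 1266877) = √(7² - 1266877) = √(49 - 1266877) = √(-1266828) = 2*I*√316707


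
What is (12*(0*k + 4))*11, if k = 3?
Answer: 528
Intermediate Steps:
(12*(0*k + 4))*11 = (12*(0*3 + 4))*11 = (12*(0 + 4))*11 = (12*4)*11 = 48*11 = 528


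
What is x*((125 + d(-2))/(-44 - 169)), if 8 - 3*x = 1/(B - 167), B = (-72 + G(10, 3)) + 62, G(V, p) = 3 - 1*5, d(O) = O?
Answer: -58753/38127 ≈ -1.5410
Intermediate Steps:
G(V, p) = -2 (G(V, p) = 3 - 5 = -2)
B = -12 (B = (-72 - 2) + 62 = -74 + 62 = -12)
x = 1433/537 (x = 8/3 - 1/(3*(-12 - 167)) = 8/3 - ⅓/(-179) = 8/3 - ⅓*(-1/179) = 8/3 + 1/537 = 1433/537 ≈ 2.6685)
x*((125 + d(-2))/(-44 - 169)) = 1433*((125 - 2)/(-44 - 169))/537 = 1433*(123/(-213))/537 = 1433*(123*(-1/213))/537 = (1433/537)*(-41/71) = -58753/38127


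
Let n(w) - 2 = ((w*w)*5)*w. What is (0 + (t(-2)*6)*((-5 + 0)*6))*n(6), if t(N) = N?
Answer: 389520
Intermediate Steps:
n(w) = 2 + 5*w³ (n(w) = 2 + ((w*w)*5)*w = 2 + (w²*5)*w = 2 + (5*w²)*w = 2 + 5*w³)
(0 + (t(-2)*6)*((-5 + 0)*6))*n(6) = (0 + (-2*6)*((-5 + 0)*6))*(2 + 5*6³) = (0 - (-60)*6)*(2 + 5*216) = (0 - 12*(-30))*(2 + 1080) = (0 + 360)*1082 = 360*1082 = 389520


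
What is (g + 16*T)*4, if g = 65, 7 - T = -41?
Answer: 3332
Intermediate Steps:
T = 48 (T = 7 - 1*(-41) = 7 + 41 = 48)
(g + 16*T)*4 = (65 + 16*48)*4 = (65 + 768)*4 = 833*4 = 3332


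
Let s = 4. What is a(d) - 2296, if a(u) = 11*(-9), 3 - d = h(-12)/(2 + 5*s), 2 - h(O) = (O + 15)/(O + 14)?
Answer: -2395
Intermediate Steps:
h(O) = 2 - (15 + O)/(14 + O) (h(O) = 2 - (O + 15)/(O + 14) = 2 - (15 + O)/(14 + O))
d = 131/44 (d = 3 - (13 - 12)/(14 - 12)/(2 + 5*4) = 3 - 1/2/(2 + 20) = 3 - (½)*1/22 = 3 - 1/(2*22) = 3 - 1*1/44 = 3 - 1/44 = 131/44 ≈ 2.9773)
a(u) = -99
a(d) - 2296 = -99 - 2296 = -2395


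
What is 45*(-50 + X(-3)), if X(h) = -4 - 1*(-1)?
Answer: -2385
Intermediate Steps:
X(h) = -3 (X(h) = -4 + 1 = -3)
45*(-50 + X(-3)) = 45*(-50 - 3) = 45*(-53) = -2385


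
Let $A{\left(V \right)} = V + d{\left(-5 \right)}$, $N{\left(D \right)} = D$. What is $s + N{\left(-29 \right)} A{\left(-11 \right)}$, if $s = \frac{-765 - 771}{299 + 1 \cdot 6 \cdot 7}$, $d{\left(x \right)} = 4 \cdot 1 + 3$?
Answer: $\frac{38020}{341} \approx 111.5$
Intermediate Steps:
$d{\left(x \right)} = 7$ ($d{\left(x \right)} = 4 + 3 = 7$)
$A{\left(V \right)} = 7 + V$ ($A{\left(V \right)} = V + 7 = 7 + V$)
$s = - \frac{1536}{341}$ ($s = - \frac{1536}{299 + 6 \cdot 7} = - \frac{1536}{299 + 42} = - \frac{1536}{341} \approx -4.5044$)
$s + N{\left(-29 \right)} A{\left(-11 \right)} = - \frac{1536}{341} - 29 \left(7 - 11\right) = - \frac{1536}{341} - -116 = - \frac{1536}{341} + 116 = \frac{38020}{341}$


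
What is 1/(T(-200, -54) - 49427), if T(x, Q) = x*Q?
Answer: -1/38627 ≈ -2.5889e-5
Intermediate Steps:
T(x, Q) = Q*x
1/(T(-200, -54) - 49427) = 1/(-54*(-200) - 49427) = 1/(10800 - 49427) = 1/(-38627) = -1/38627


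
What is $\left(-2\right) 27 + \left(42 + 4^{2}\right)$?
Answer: $4$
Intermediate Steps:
$\left(-2\right) 27 + \left(42 + 4^{2}\right) = -54 + \left(42 + 16\right) = -54 + 58 = 4$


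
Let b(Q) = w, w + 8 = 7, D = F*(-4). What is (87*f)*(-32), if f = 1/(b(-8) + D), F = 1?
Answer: 2784/5 ≈ 556.80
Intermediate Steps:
D = -4 (D = 1*(-4) = -4)
w = -1 (w = -8 + 7 = -1)
b(Q) = -1
f = -⅕ (f = 1/(-1 - 4) = 1/(-5) = -⅕ ≈ -0.20000)
(87*f)*(-32) = (87*(-⅕))*(-32) = -87/5*(-32) = 2784/5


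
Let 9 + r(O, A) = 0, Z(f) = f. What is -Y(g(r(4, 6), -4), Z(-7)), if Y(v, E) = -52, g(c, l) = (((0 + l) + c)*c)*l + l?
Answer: 52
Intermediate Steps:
r(O, A) = -9 (r(O, A) = -9 + 0 = -9)
g(c, l) = l + c*l*(c + l) (g(c, l) = ((l + c)*c)*l + l = ((c + l)*c)*l + l = (c*(c + l))*l + l = c*l*(c + l) + l = l + c*l*(c + l))
-Y(g(r(4, 6), -4), Z(-7)) = -1*(-52) = 52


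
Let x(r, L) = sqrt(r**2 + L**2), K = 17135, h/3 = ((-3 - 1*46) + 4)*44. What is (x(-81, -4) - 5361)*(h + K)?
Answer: -60016395 + 11195*sqrt(6577) ≈ -5.9108e+7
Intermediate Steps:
h = -5940 (h = 3*(((-3 - 1*46) + 4)*44) = 3*(((-3 - 46) + 4)*44) = 3*((-49 + 4)*44) = 3*(-45*44) = 3*(-1980) = -5940)
x(r, L) = sqrt(L**2 + r**2)
(x(-81, -4) - 5361)*(h + K) = (sqrt((-4)**2 + (-81)**2) - 5361)*(-5940 + 17135) = (sqrt(16 + 6561) - 5361)*11195 = (sqrt(6577) - 5361)*11195 = (-5361 + sqrt(6577))*11195 = -60016395 + 11195*sqrt(6577)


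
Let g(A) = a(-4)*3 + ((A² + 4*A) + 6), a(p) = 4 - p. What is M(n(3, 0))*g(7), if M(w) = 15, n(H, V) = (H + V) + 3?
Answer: 1605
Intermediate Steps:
n(H, V) = 3 + H + V
g(A) = 30 + A² + 4*A (g(A) = (4 - 1*(-4))*3 + ((A² + 4*A) + 6) = (4 + 4)*3 + (6 + A² + 4*A) = 8*3 + (6 + A² + 4*A) = 24 + (6 + A² + 4*A) = 30 + A² + 4*A)
M(n(3, 0))*g(7) = 15*(30 + 7² + 4*7) = 15*(30 + 49 + 28) = 15*107 = 1605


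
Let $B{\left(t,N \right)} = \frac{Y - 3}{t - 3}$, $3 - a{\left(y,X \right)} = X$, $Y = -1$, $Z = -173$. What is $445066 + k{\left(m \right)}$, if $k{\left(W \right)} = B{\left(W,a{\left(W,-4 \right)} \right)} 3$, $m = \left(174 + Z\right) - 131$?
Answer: $\frac{59193790}{133} \approx 4.4507 \cdot 10^{5}$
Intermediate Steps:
$m = -130$ ($m = \left(174 - 173\right) - 131 = 1 - 131 = -130$)
$a{\left(y,X \right)} = 3 - X$
$B{\left(t,N \right)} = - \frac{4}{-3 + t}$ ($B{\left(t,N \right)} = \frac{-1 - 3}{t - 3} = - \frac{4}{-3 + t}$)
$k{\left(W \right)} = - \frac{12}{-3 + W}$ ($k{\left(W \right)} = - \frac{4}{-3 + W} 3 = - \frac{12}{-3 + W}$)
$445066 + k{\left(m \right)} = 445066 - \frac{12}{-3 - 130} = 445066 - \frac{12}{-133} = 445066 - - \frac{12}{133} = 445066 + \frac{12}{133} = \frac{59193790}{133}$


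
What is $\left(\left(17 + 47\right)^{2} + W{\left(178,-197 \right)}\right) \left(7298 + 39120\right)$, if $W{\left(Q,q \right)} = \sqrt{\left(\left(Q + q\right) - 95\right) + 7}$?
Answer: $190128128 + 46418 i \sqrt{107} \approx 1.9013 \cdot 10^{8} + 4.8015 \cdot 10^{5} i$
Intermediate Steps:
$W{\left(Q,q \right)} = \sqrt{-88 + Q + q}$ ($W{\left(Q,q \right)} = \sqrt{\left(-95 + Q + q\right) + 7} = \sqrt{-88 + Q + q}$)
$\left(\left(17 + 47\right)^{2} + W{\left(178,-197 \right)}\right) \left(7298 + 39120\right) = \left(\left(17 + 47\right)^{2} + \sqrt{-88 + 178 - 197}\right) \left(7298 + 39120\right) = \left(64^{2} + \sqrt{-107}\right) 46418 = \left(4096 + i \sqrt{107}\right) 46418 = 190128128 + 46418 i \sqrt{107}$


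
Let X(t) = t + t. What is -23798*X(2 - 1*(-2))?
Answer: -190384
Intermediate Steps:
X(t) = 2*t
-23798*X(2 - 1*(-2)) = -47596*(2 - 1*(-2)) = -47596*(2 + 2) = -47596*4 = -23798*8 = -190384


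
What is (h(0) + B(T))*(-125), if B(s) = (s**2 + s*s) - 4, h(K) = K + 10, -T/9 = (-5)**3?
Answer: -316407000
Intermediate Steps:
T = 1125 (T = -9*(-5)**3 = -9*(-125) = 1125)
h(K) = 10 + K
B(s) = -4 + 2*s**2 (B(s) = (s**2 + s**2) - 4 = 2*s**2 - 4 = -4 + 2*s**2)
(h(0) + B(T))*(-125) = ((10 + 0) + (-4 + 2*1125**2))*(-125) = (10 + (-4 + 2*1265625))*(-125) = (10 + (-4 + 2531250))*(-125) = (10 + 2531246)*(-125) = 2531256*(-125) = -316407000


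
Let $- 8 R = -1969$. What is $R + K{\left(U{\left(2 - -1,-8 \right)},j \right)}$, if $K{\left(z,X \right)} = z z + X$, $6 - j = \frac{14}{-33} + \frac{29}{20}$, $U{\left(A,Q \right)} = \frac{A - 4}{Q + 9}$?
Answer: $\frac{332771}{1320} \approx 252.1$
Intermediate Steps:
$U{\left(A,Q \right)} = \frac{-4 + A}{9 + Q}$
$j = \frac{3283}{660}$ ($j = 6 - \left(\frac{14}{-33} + \frac{29}{20}\right) = 6 - \left(14 \left(- \frac{1}{33}\right) + 29 \cdot \frac{1}{20}\right) = 6 - \left(- \frac{14}{33} + \frac{29}{20}\right) = 6 - \frac{677}{660} = \frac{3283}{660} \approx 4.9742$)
$R = \frac{1969}{8}$ ($R = \left(- \frac{1}{8}\right) \left(-1969\right) = \frac{1969}{8} \approx 246.13$)
$K{\left(z,X \right)} = X + z^{2}$ ($K{\left(z,X \right)} = z^{2} + X = X + z^{2}$)
$R + K{\left(U{\left(2 - -1,-8 \right)},j \right)} = \frac{1969}{8} + \left(\frac{3283}{660} + \left(\frac{-4 + \left(2 - -1\right)}{9 - 8}\right)^{2}\right) = \frac{1969}{8} + \left(\frac{3283}{660} + \left(\frac{-4 + \left(2 + 1\right)}{1}\right)^{2}\right) = \frac{1969}{8} + \left(\frac{3283}{660} + \left(1 \left(-4 + 3\right)\right)^{2}\right) = \frac{1969}{8} + \left(\frac{3283}{660} + \left(1 \left(-1\right)\right)^{2}\right) = \frac{1969}{8} + \left(\frac{3283}{660} + \left(-1\right)^{2}\right) = \frac{1969}{8} + \left(\frac{3283}{660} + 1\right) = \frac{1969}{8} + \frac{3943}{660} = \frac{332771}{1320}$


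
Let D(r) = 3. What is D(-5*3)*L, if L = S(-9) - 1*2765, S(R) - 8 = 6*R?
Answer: -8433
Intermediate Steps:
S(R) = 8 + 6*R
L = -2811 (L = (8 + 6*(-9)) - 1*2765 = (8 - 54) - 2765 = -46 - 2765 = -2811)
D(-5*3)*L = 3*(-2811) = -8433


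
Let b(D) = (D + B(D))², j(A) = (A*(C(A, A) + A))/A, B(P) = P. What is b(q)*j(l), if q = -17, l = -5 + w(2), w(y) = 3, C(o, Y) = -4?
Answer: -6936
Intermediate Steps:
l = -2 (l = -5 + 3 = -2)
j(A) = -4 + A (j(A) = (A*(-4 + A))/A = -4 + A)
b(D) = 4*D² (b(D) = (D + D)² = (2*D)² = 4*D²)
b(q)*j(l) = (4*(-17)²)*(-4 - 2) = (4*289)*(-6) = 1156*(-6) = -6936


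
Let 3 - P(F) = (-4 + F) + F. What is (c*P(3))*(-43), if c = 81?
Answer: -3483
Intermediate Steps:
P(F) = 7 - 2*F (P(F) = 3 - ((-4 + F) + F) = 3 - (-4 + 2*F) = 3 + (4 - 2*F) = 7 - 2*F)
(c*P(3))*(-43) = (81*(7 - 2*3))*(-43) = (81*(7 - 6))*(-43) = (81*1)*(-43) = 81*(-43) = -3483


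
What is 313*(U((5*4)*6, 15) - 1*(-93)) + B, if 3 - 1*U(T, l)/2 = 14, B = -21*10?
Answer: 22013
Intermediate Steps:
B = -210
U(T, l) = -22 (U(T, l) = 6 - 2*14 = 6 - 28 = -22)
313*(U((5*4)*6, 15) - 1*(-93)) + B = 313*(-22 - 1*(-93)) - 210 = 313*(-22 + 93) - 210 = 313*71 - 210 = 22223 - 210 = 22013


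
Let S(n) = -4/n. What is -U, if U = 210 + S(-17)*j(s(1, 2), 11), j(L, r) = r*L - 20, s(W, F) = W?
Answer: -3534/17 ≈ -207.88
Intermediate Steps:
j(L, r) = -20 + L*r (j(L, r) = L*r - 20 = -20 + L*r)
U = 3534/17 (U = 210 + (-4/(-17))*(-20 + 1*11) = 210 + (-4*(-1/17))*(-20 + 11) = 210 + (4/17)*(-9) = 210 - 36/17 = 3534/17 ≈ 207.88)
-U = -1*3534/17 = -3534/17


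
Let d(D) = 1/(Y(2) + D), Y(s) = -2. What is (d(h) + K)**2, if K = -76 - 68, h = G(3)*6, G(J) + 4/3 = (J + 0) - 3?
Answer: 2076481/100 ≈ 20765.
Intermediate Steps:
G(J) = -13/3 + J (G(J) = -4/3 + ((J + 0) - 3) = -4/3 + (J - 3) = -4/3 + (-3 + J) = -13/3 + J)
h = -8 (h = (-13/3 + 3)*6 = -4/3*6 = -8)
d(D) = 1/(-2 + D)
K = -144
(d(h) + K)**2 = (1/(-2 - 8) - 144)**2 = (1/(-10) - 144)**2 = (-1/10 - 144)**2 = (-1441/10)**2 = 2076481/100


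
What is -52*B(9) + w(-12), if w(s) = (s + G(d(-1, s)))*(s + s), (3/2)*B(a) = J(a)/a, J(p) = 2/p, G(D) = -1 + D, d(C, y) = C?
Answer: 81440/243 ≈ 335.14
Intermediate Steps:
B(a) = 4/(3*a²) (B(a) = 2*((2/a)/a)/3 = 2*(2/a²)/3 = 4/(3*a²))
w(s) = 2*s*(-2 + s) (w(s) = (s + (-1 - 1))*(s + s) = (s - 2)*(2*s) = (-2 + s)*(2*s) = 2*s*(-2 + s))
-52*B(9) + w(-12) = -208/(3*9²) + 2*(-12)*(-2 - 12) = -208/(3*81) + 2*(-12)*(-14) = -52*4/243 + 336 = -208/243 + 336 = 81440/243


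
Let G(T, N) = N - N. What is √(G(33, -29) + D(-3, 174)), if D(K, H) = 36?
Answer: 6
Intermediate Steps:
G(T, N) = 0
√(G(33, -29) + D(-3, 174)) = √(0 + 36) = √36 = 6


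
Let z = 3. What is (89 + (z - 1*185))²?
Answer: 8649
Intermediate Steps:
(89 + (z - 1*185))² = (89 + (3 - 1*185))² = (89 + (3 - 185))² = (89 - 182)² = (-93)² = 8649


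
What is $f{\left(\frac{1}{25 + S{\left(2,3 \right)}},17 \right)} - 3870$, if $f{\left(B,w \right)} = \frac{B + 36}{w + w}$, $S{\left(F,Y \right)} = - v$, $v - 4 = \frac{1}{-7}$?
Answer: $- \frac{19468505}{5032} \approx -3868.9$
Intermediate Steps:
$v = \frac{27}{7}$ ($v = 4 + \frac{1}{-7} = 4 - \frac{1}{7} = \frac{27}{7} \approx 3.8571$)
$S{\left(F,Y \right)} = - \frac{27}{7}$ ($S{\left(F,Y \right)} = \left(-1\right) \frac{27}{7} = - \frac{27}{7}$)
$f{\left(B,w \right)} = \frac{36 + B}{2 w}$
$f{\left(\frac{1}{25 + S{\left(2,3 \right)}},17 \right)} - 3870 = \frac{36 + \frac{1}{25 - \frac{27}{7}}}{2 \cdot 17} - 3870 = \frac{1}{2} \cdot \frac{1}{17} \left(36 + \frac{1}{\frac{148}{7}}\right) - 3870 = \frac{1}{2} \cdot \frac{1}{17} \left(36 + \frac{7}{148}\right) - 3870 = \frac{1}{2} \cdot \frac{1}{17} \cdot \frac{5335}{148} - 3870 = \frac{5335}{5032} - 3870 = - \frac{19468505}{5032}$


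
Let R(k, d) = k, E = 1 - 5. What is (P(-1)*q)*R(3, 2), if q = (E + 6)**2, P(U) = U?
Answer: -12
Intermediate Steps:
E = -4
q = 4 (q = (-4 + 6)**2 = 2**2 = 4)
(P(-1)*q)*R(3, 2) = -1*4*3 = -4*3 = -12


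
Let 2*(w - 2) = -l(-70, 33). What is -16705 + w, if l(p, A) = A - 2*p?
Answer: -33579/2 ≈ -16790.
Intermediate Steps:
w = -169/2 (w = 2 + (-(33 - 2*(-70)))/2 = 2 + (-(33 + 140))/2 = 2 + (-1*173)/2 = 2 + (½)*(-173) = 2 - 173/2 = -169/2 ≈ -84.500)
-16705 + w = -16705 - 169/2 = -33579/2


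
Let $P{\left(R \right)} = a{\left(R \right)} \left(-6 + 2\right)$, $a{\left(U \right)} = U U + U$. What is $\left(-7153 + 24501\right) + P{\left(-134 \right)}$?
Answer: $-53940$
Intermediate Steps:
$a{\left(U \right)} = U + U^{2}$ ($a{\left(U \right)} = U^{2} + U = U + U^{2}$)
$P{\left(R \right)} = - 4 R \left(1 + R\right)$ ($P{\left(R \right)} = R \left(1 + R\right) \left(-6 + 2\right) = R \left(1 + R\right) \left(-4\right) = - 4 R \left(1 + R\right)$)
$\left(-7153 + 24501\right) + P{\left(-134 \right)} = \left(-7153 + 24501\right) - - 536 \left(1 - 134\right) = 17348 - \left(-536\right) \left(-133\right) = 17348 - 71288 = -53940$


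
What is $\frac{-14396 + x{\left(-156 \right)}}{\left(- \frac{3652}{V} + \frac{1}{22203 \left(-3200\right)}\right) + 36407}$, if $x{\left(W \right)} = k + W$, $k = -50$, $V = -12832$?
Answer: $- \frac{416023969939200}{1037275926202399} \approx -0.40107$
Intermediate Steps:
$x{\left(W \right)} = -50 + W$
$\frac{-14396 + x{\left(-156 \right)}}{\left(- \frac{3652}{V} + \frac{1}{22203 \left(-3200\right)}\right) + 36407} = \frac{-14396 - 206}{\left(- \frac{3652}{-12832} + \frac{1}{22203 \left(-3200\right)}\right) + 36407} = \frac{-14396 - 206}{\left(\left(-3652\right) \left(- \frac{1}{12832}\right) + \frac{1}{22203} \left(- \frac{1}{3200}\right)\right) + 36407} = - \frac{14602}{\left(\frac{913}{3208} - \frac{1}{71049600}\right) + 36407} = - \frac{14602}{\frac{8108535199}{28490889600} + 36407} = - \frac{14602}{\frac{1037275926202399}{28490889600}} = \left(-14602\right) \frac{28490889600}{1037275926202399} = - \frac{416023969939200}{1037275926202399}$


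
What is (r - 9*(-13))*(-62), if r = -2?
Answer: -7130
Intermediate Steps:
(r - 9*(-13))*(-62) = (-2 - 9*(-13))*(-62) = (-2 + 117)*(-62) = 115*(-62) = -7130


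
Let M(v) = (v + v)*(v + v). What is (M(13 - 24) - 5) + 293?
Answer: 772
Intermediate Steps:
M(v) = 4*v**2 (M(v) = (2*v)*(2*v) = 4*v**2)
(M(13 - 24) - 5) + 293 = (4*(13 - 24)**2 - 5) + 293 = (4*(-11)**2 - 5) + 293 = (4*121 - 5) + 293 = (484 - 5) + 293 = 479 + 293 = 772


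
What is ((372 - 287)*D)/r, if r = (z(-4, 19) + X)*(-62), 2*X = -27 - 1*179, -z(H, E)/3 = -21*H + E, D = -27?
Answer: -2295/25544 ≈ -0.089845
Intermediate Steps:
z(H, E) = -3*E + 63*H (z(H, E) = -3*(-21*H + E) = -3*(E - 21*H) = -3*E + 63*H)
X = -103 (X = (-27 - 1*179)/2 = (-27 - 179)/2 = (½)*(-206) = -103)
r = 25544 (r = ((-3*19 + 63*(-4)) - 103)*(-62) = ((-57 - 252) - 103)*(-62) = (-309 - 103)*(-62) = -412*(-62) = 25544)
((372 - 287)*D)/r = ((372 - 287)*(-27))/25544 = (85*(-27))*(1/25544) = -2295*1/25544 = -2295/25544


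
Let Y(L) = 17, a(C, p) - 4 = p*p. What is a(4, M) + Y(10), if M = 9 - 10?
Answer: 22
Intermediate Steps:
M = -1
a(C, p) = 4 + p**2 (a(C, p) = 4 + p*p = 4 + p**2)
a(4, M) + Y(10) = (4 + (-1)**2) + 17 = (4 + 1) + 17 = 5 + 17 = 22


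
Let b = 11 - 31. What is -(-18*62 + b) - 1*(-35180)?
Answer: 36316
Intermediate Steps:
b = -20
-(-18*62 + b) - 1*(-35180) = -(-18*62 - 20) - 1*(-35180) = -(-1116 - 20) + 35180 = -1*(-1136) + 35180 = 1136 + 35180 = 36316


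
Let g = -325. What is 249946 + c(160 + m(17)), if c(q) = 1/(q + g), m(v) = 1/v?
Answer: 700848567/2804 ≈ 2.4995e+5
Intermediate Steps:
c(q) = 1/(-325 + q) (c(q) = 1/(q - 325) = 1/(-325 + q))
249946 + c(160 + m(17)) = 249946 + 1/(-325 + (160 + 1/17)) = 249946 + 1/(-325 + 2721/17) = 249946 + 1/(-2804/17) = 249946 - 17/2804 = 700848567/2804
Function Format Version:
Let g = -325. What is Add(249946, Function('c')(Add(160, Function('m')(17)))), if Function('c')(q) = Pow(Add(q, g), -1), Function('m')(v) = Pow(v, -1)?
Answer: Rational(700848567, 2804) ≈ 2.4995e+5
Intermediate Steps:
Function('c')(q) = Pow(Add(-325, q), -1) (Function('c')(q) = Pow(Add(q, -325), -1) = Pow(Add(-325, q), -1))
Add(249946, Function('c')(Add(160, Function('m')(17)))) = Add(249946, Pow(Add(-325, Add(160, Pow(17, -1))), -1)) = Add(249946, Pow(Add(-325, Add(160, Rational(1, 17))), -1)) = Add(249946, Pow(Add(-325, Rational(2721, 17)), -1)) = Add(249946, Pow(Rational(-2804, 17), -1)) = Add(249946, Rational(-17, 2804)) = Rational(700848567, 2804)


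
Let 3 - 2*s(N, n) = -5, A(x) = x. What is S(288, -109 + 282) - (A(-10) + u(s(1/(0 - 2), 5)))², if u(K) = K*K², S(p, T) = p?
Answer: -2628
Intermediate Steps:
s(N, n) = 4 (s(N, n) = 3/2 - ½*(-5) = 3/2 + 5/2 = 4)
u(K) = K³
S(288, -109 + 282) - (A(-10) + u(s(1/(0 - 2), 5)))² = 288 - (-10 + 4³)² = 288 - (-10 + 64)² = 288 - 1*54² = 288 - 1*2916 = 288 - 2916 = -2628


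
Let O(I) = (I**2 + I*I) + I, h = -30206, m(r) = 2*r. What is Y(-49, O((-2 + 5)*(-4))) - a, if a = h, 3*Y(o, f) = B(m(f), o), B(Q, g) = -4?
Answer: 90614/3 ≈ 30205.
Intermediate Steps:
O(I) = I + 2*I**2 (O(I) = (I**2 + I**2) + I = 2*I**2 + I = I + 2*I**2)
Y(o, f) = -4/3 (Y(o, f) = (1/3)*(-4) = -4/3)
a = -30206
Y(-49, O((-2 + 5)*(-4))) - a = -4/3 - 1*(-30206) = -4/3 + 30206 = 90614/3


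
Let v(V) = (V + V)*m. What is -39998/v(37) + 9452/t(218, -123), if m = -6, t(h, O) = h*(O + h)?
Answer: 208138817/2298810 ≈ 90.542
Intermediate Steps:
v(V) = -12*V (v(V) = (V + V)*(-6) = (2*V)*(-6) = -12*V)
-39998/v(37) + 9452/t(218, -123) = -39998/((-12*37)) + 9452/((218*(-123 + 218))) = -39998/(-444) + 9452/((218*95)) = -39998*(-1/444) + 9452/20710 = 19999/222 + 9452*(1/20710) = 19999/222 + 4726/10355 = 208138817/2298810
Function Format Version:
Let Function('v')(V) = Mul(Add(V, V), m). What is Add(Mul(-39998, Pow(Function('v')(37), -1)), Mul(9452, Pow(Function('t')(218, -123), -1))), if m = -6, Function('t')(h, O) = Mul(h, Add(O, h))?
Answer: Rational(208138817, 2298810) ≈ 90.542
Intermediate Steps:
Function('v')(V) = Mul(-12, V) (Function('v')(V) = Mul(Add(V, V), -6) = Mul(Mul(2, V), -6) = Mul(-12, V))
Add(Mul(-39998, Pow(Function('v')(37), -1)), Mul(9452, Pow(Function('t')(218, -123), -1))) = Add(Mul(-39998, Pow(Mul(-12, 37), -1)), Mul(9452, Pow(Mul(218, Add(-123, 218)), -1))) = Add(Mul(-39998, Pow(-444, -1)), Mul(9452, Pow(Mul(218, 95), -1))) = Add(Mul(-39998, Rational(-1, 444)), Mul(9452, Pow(20710, -1))) = Add(Rational(19999, 222), Mul(9452, Rational(1, 20710))) = Add(Rational(19999, 222), Rational(4726, 10355)) = Rational(208138817, 2298810)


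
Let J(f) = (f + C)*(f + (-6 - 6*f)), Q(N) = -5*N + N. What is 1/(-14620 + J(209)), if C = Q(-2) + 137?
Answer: -1/386674 ≈ -2.5862e-6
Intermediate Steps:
Q(N) = -4*N
C = 145 (C = -4*(-2) + 137 = 8 + 137 = 145)
J(f) = (-6 - 5*f)*(145 + f) (J(f) = (f + 145)*(f + (-6 - 6*f)) = (145 + f)*(-6 - 5*f) = (-6 - 5*f)*(145 + f))
1/(-14620 + J(209)) = 1/(-14620 + (-870 - 731*209 - 5*209**2)) = 1/(-14620 + (-870 - 152779 - 5*43681)) = 1/(-14620 + (-870 - 152779 - 218405)) = 1/(-14620 - 372054) = 1/(-386674) = -1/386674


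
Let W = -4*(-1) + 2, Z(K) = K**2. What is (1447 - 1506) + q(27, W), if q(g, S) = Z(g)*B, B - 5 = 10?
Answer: 10876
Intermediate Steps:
B = 15 (B = 5 + 10 = 15)
W = 6 (W = 4 + 2 = 6)
q(g, S) = 15*g**2 (q(g, S) = g**2*15 = 15*g**2)
(1447 - 1506) + q(27, W) = (1447 - 1506) + 15*27**2 = -59 + 15*729 = -59 + 10935 = 10876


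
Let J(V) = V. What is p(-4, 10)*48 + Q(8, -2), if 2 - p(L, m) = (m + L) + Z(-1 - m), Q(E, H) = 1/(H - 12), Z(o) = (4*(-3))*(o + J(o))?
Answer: -180097/14 ≈ -12864.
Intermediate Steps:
Z(o) = -24*o (Z(o) = (4*(-3))*(o + o) = -24*o)
Q(E, H) = 1/(-12 + H)
p(L, m) = -22 - L - 25*m (p(L, m) = 2 - ((m + L) - 24*(-1 - m)) = 2 - ((L + m) + (24 + 24*m)) = 2 - (24 + L + 25*m) = 2 + (-24 - L - 25*m) = -22 - L - 25*m)
p(-4, 10)*48 + Q(8, -2) = (-22 - 1*(-4) - 25*10)*48 + 1/(-12 - 2) = (-22 + 4 - 250)*48 + 1/(-14) = -268*48 - 1/14 = -12864 - 1/14 = -180097/14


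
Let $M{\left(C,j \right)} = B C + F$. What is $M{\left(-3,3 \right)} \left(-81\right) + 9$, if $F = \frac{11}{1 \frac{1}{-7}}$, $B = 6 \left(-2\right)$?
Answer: $3330$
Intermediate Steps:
$B = -12$
$F = -77$ ($F = \frac{11}{1 \left(- \frac{1}{7}\right)} = \frac{11}{- \frac{1}{7}} = 11 \left(-7\right) = -77$)
$M{\left(C,j \right)} = -77 - 12 C$ ($M{\left(C,j \right)} = - 12 C - 77 = -77 - 12 C$)
$M{\left(-3,3 \right)} \left(-81\right) + 9 = \left(-77 - -36\right) \left(-81\right) + 9 = \left(-77 + 36\right) \left(-81\right) + 9 = \left(-41\right) \left(-81\right) + 9 = 3321 + 9 = 3330$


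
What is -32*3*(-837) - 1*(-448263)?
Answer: 528615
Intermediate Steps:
-32*3*(-837) - 1*(-448263) = -96*(-837) + 448263 = 80352 + 448263 = 528615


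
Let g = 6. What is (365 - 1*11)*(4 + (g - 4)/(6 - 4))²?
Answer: 8850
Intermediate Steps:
(365 - 1*11)*(4 + (g - 4)/(6 - 4))² = (365 - 1*11)*(4 + (6 - 4)/(6 - 4))² = (365 - 11)*(4 + 2/2)² = 354*(4 + 2*(½))² = 354*(4 + 1)² = 354*5² = 354*25 = 8850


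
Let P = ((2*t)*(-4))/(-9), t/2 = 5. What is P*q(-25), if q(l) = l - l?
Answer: 0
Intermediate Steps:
q(l) = 0
t = 10 (t = 2*5 = 10)
P = 80/9 (P = ((2*10)*(-4))/(-9) = (20*(-4))*(-1/9) = -80*(-1/9) = 80/9 ≈ 8.8889)
P*q(-25) = (80/9)*0 = 0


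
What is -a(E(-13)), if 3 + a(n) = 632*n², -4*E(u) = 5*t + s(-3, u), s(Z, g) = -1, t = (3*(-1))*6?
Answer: -654193/2 ≈ -3.2710e+5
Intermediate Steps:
t = -18 (t = -3*6 = -18)
E(u) = 91/4 (E(u) = -(5*(-18) - 1)/4 = -(-90 - 1)/4 = -¼*(-91) = 91/4)
a(n) = -3 + 632*n²
-a(E(-13)) = -(-3 + 632*(91/4)²) = -(-3 + 632*(8281/16)) = -(-3 + 654199/2) = -1*654193/2 = -654193/2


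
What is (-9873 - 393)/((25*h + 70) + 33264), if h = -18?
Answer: -5133/16442 ≈ -0.31219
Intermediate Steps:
(-9873 - 393)/((25*h + 70) + 33264) = (-9873 - 393)/((25*(-18) + 70) + 33264) = -10266/((-450 + 70) + 33264) = -10266/(-380 + 33264) = -10266/32884 = -10266*1/32884 = -5133/16442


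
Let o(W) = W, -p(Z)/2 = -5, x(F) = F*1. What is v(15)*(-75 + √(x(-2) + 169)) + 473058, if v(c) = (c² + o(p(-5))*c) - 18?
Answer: 446283 + 357*√167 ≈ 4.5090e+5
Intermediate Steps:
x(F) = F
p(Z) = 10 (p(Z) = -2*(-5) = 10)
v(c) = -18 + c² + 10*c (v(c) = (c² + 10*c) - 18 = -18 + c² + 10*c)
v(15)*(-75 + √(x(-2) + 169)) + 473058 = (-18 + 15² + 10*15)*(-75 + √(-2 + 169)) + 473058 = (-18 + 225 + 150)*(-75 + √167) + 473058 = 357*(-75 + √167) + 473058 = (-26775 + 357*√167) + 473058 = 446283 + 357*√167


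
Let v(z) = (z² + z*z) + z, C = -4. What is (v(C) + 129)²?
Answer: 24649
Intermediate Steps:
v(z) = z + 2*z² (v(z) = (z² + z²) + z = 2*z² + z = z + 2*z²)
(v(C) + 129)² = (-4*(1 + 2*(-4)) + 129)² = (-4*(1 - 8) + 129)² = (-4*(-7) + 129)² = (28 + 129)² = 157² = 24649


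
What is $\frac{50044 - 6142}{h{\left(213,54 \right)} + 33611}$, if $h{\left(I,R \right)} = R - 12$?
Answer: $\frac{43902}{33653} \approx 1.3046$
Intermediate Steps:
$h{\left(I,R \right)} = -12 + R$
$\frac{50044 - 6142}{h{\left(213,54 \right)} + 33611} = \frac{50044 - 6142}{\left(-12 + 54\right) + 33611} = \frac{43902}{42 + 33611} = \frac{43902}{33653}$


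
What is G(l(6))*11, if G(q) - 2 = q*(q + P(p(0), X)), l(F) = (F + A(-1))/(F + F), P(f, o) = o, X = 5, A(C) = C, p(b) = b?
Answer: 6743/144 ≈ 46.826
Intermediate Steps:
l(F) = (-1 + F)/(2*F) (l(F) = (F - 1)/(F + F) = (-1 + F)/((2*F)) = (-1 + F)*(1/(2*F)) = (-1 + F)/(2*F))
G(q) = 2 + q*(5 + q) (G(q) = 2 + q*(q + 5) = 2 + q*(5 + q))
G(l(6))*11 = (2 + ((1/2)*(-1 + 6)/6)**2 + 5*((1/2)*(-1 + 6)/6))*11 = (2 + ((1/2)*(1/6)*5)**2 + 5*((1/2)*(1/6)*5))*11 = (2 + (5/12)**2 + 5*(5/12))*11 = (2 + 25/144 + 25/12)*11 = (613/144)*11 = 6743/144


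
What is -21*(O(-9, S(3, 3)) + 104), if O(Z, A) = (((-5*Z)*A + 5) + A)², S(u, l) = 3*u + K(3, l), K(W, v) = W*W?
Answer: -14573853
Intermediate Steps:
K(W, v) = W²
S(u, l) = 9 + 3*u (S(u, l) = 3*u + 3² = 3*u + 9 = 9 + 3*u)
O(Z, A) = (5 + A - 5*A*Z)² (O(Z, A) = ((-5*A*Z + 5) + A)² = ((5 - 5*A*Z) + A)² = (5 + A - 5*A*Z)²)
-21*(O(-9, S(3, 3)) + 104) = -21*((5 + (9 + 3*3) - 5*(9 + 3*3)*(-9))² + 104) = -21*((5 + (9 + 9) - 5*(9 + 9)*(-9))² + 104) = -21*((5 + 18 - 5*18*(-9))² + 104) = -21*((5 + 18 + 810)² + 104) = -21*(833² + 104) = -21*(693889 + 104) = -21*693993 = -14573853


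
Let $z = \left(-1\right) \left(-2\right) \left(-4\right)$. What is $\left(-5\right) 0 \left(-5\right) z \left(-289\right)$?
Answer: $0$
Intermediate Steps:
$z = -8$ ($z = 2 \left(-4\right) = -8$)
$\left(-5\right) 0 \left(-5\right) z \left(-289\right) = \left(-5\right) 0 \left(-5\right) \left(-8\right) \left(-289\right) = 0 \left(-5\right) \left(-8\right) \left(-289\right) = 0 \left(-8\right) \left(-289\right) = 0 \left(-289\right) = 0$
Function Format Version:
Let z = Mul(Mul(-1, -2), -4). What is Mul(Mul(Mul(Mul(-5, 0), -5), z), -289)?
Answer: 0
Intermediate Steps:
z = -8 (z = Mul(2, -4) = -8)
Mul(Mul(Mul(Mul(-5, 0), -5), z), -289) = Mul(Mul(Mul(Mul(-5, 0), -5), -8), -289) = Mul(Mul(Mul(0, -5), -8), -289) = Mul(Mul(0, -8), -289) = Mul(0, -289) = 0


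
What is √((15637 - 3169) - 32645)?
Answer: I*√20177 ≈ 142.05*I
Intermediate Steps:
√((15637 - 3169) - 32645) = √(12468 - 32645) = √(-20177) = I*√20177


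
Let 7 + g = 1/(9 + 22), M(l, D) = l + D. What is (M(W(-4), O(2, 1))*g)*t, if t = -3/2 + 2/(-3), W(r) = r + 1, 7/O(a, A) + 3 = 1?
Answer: -3042/31 ≈ -98.129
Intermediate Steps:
O(a, A) = -7/2 (O(a, A) = 7/(-3 + 1) = 7/(-2) = 7*(-½) = -7/2)
W(r) = 1 + r
M(l, D) = D + l
g = -216/31 (g = -7 + 1/(9 + 22) = -7 + 1/31 = -216/31 ≈ -6.9677)
t = -13/6 (t = -3*½ + 2*(-⅓) = -3/2 - ⅔ = -13/6 ≈ -2.1667)
(M(W(-4), O(2, 1))*g)*t = ((-7/2 + (1 - 4))*(-216/31))*(-13/6) = ((-7/2 - 3)*(-216/31))*(-13/6) = -13/2*(-216/31)*(-13/6) = (1404/31)*(-13/6) = -3042/31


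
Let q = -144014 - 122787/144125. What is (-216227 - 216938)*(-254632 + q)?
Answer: 4977497068962921/28825 ≈ 1.7268e+11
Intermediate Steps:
q = -20756140537/144125 (q = -144014 - 122787*1/144125 = -144014 - 122787/144125 = -20756140537/144125 ≈ -1.4401e+5)
(-216227 - 216938)*(-254632 + q) = (-216227 - 216938)*(-254632 - 20756140537/144125) = -433165*(-57454977537/144125) = 4977497068962921/28825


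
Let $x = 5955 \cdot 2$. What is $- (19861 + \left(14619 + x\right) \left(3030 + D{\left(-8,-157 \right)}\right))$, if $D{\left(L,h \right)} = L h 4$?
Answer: $-213684427$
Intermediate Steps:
$x = 11910$
$D{\left(L,h \right)} = 4 L h$ ($D{\left(L,h \right)} = L 4 h = 4 L h$)
$- (19861 + \left(14619 + x\right) \left(3030 + D{\left(-8,-157 \right)}\right)) = - (19861 + \left(14619 + 11910\right) \left(3030 + 4 \left(-8\right) \left(-157\right)\right)) = - (19861 + 26529 \left(3030 + 5024\right)) = - (19861 + 26529 \cdot 8054) = - (19861 + 213664566) = \left(-1\right) 213684427 = -213684427$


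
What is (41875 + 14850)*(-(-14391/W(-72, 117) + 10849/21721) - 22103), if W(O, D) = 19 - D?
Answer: -383812515805725/304094 ≈ -1.2622e+9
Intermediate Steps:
(41875 + 14850)*(-(-14391/W(-72, 117) + 10849/21721) - 22103) = (41875 + 14850)*(-(-14391/(19 - 1*117) + 10849/21721) - 22103) = 56725*(-(-14391/(19 - 117) + 10849*(1/21721)) - 22103) = 56725*(-(-14391/(-98) + 10849/21721) - 22103) = 56725*(-(-14391*(-1/98) + 10849/21721) - 22103) = 56725*(-(14391/98 + 10849/21721) - 22103) = 56725*(-1*44807159/304094 - 22103) = 56725*(-44807159/304094 - 22103) = 56725*(-6766196841/304094) = -383812515805725/304094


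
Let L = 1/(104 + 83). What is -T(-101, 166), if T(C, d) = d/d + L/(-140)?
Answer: -26179/26180 ≈ -0.99996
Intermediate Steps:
L = 1/187 ≈ 0.0053476
T(C, d) = 26179/26180 (T(C, d) = d/d + (1/187)/(-140) = 1 + (1/187)*(-1/140) = 1 - 1/26180 = 26179/26180)
-T(-101, 166) = -1*26179/26180 = -26179/26180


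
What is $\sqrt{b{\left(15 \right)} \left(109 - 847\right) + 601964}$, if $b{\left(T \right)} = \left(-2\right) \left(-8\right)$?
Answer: $14 \sqrt{3011} \approx 768.22$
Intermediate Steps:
$b{\left(T \right)} = 16$
$\sqrt{b{\left(15 \right)} \left(109 - 847\right) + 601964} = \sqrt{16 \left(109 - 847\right) + 601964} = \sqrt{16 \left(-738\right) + 601964} = \sqrt{-11808 + 601964} = \sqrt{590156} = 14 \sqrt{3011}$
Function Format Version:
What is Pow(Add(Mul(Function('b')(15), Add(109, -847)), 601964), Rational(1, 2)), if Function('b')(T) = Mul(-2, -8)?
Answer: Mul(14, Pow(3011, Rational(1, 2))) ≈ 768.22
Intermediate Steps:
Function('b')(T) = 16
Pow(Add(Mul(Function('b')(15), Add(109, -847)), 601964), Rational(1, 2)) = Pow(Add(Mul(16, Add(109, -847)), 601964), Rational(1, 2)) = Pow(Add(Mul(16, -738), 601964), Rational(1, 2)) = Pow(Add(-11808, 601964), Rational(1, 2)) = Pow(590156, Rational(1, 2)) = Mul(14, Pow(3011, Rational(1, 2)))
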